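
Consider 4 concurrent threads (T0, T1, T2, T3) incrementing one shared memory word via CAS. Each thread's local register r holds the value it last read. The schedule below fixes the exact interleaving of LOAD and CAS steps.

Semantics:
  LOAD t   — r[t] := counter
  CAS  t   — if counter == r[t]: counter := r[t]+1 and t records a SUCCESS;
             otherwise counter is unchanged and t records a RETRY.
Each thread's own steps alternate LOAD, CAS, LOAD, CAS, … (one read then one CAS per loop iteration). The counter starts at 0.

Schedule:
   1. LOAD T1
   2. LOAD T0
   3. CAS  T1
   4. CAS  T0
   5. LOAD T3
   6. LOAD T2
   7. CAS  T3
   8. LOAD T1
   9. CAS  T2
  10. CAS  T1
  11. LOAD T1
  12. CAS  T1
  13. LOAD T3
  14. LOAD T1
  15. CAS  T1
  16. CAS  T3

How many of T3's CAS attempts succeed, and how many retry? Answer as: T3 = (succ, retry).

T1 LOAD — after: cnt=0, r=0 — load
T0 LOAD — after: cnt=0, r=0 — load
T1 CAS — after: cnt=1, r=0 — ok
T0 CAS — after: cnt=1, r=0 — retry
T3 LOAD — after: cnt=1, r=1 — load
T2 LOAD — after: cnt=1, r=1 — load
T3 CAS — after: cnt=2, r=1 — ok
T1 LOAD — after: cnt=2, r=2 — load
T2 CAS — after: cnt=2, r=1 — retry
T1 CAS — after: cnt=3, r=2 — ok
T1 LOAD — after: cnt=3, r=3 — load
T1 CAS — after: cnt=4, r=3 — ok
T3 LOAD — after: cnt=4, r=4 — load
T1 LOAD — after: cnt=4, r=4 — load
T1 CAS — after: cnt=5, r=4 — ok
T3 CAS — after: cnt=5, r=4 — retry

T3 = (1, 1)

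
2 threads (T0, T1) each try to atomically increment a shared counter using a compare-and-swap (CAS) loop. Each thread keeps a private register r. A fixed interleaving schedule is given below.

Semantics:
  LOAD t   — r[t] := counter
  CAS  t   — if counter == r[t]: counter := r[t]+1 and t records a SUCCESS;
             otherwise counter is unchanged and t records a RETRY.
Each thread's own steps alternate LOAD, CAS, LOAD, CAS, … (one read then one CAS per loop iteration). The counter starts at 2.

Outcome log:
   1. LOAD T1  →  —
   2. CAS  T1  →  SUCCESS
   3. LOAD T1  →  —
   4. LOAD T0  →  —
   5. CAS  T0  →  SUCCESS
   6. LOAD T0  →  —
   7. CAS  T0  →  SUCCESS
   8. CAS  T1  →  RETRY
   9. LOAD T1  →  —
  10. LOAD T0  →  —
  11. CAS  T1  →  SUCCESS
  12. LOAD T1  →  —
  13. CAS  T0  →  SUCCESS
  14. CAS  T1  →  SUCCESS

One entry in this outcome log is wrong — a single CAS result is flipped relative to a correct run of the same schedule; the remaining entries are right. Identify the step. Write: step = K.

step = 13

Re-executing:
   1) LOAD T1:  M=2  r_T1=2
   2) CAS  T1:  M=3  r_T1=2 ✓
   3) LOAD T1:  M=3  r_T1=3
   4) LOAD T0:  M=3  r_T0=3
   5) CAS  T0:  M=4  r_T0=3 ✓
   6) LOAD T0:  M=4  r_T0=4
   7) CAS  T0:  M=5  r_T0=4 ✓
   8) CAS  T1:  M=5  r_T1=3 ✗
   9) LOAD T1:  M=5  r_T1=5
  10) LOAD T0:  M=5  r_T0=5
  11) CAS  T1:  M=6  r_T1=5 ✓
  12) LOAD T1:  M=6  r_T1=6
  13) CAS  T0:  M=6  r_T0=5 ✗
  14) CAS  T1:  M=7  r_T1=6 ✓
Mismatch at 13.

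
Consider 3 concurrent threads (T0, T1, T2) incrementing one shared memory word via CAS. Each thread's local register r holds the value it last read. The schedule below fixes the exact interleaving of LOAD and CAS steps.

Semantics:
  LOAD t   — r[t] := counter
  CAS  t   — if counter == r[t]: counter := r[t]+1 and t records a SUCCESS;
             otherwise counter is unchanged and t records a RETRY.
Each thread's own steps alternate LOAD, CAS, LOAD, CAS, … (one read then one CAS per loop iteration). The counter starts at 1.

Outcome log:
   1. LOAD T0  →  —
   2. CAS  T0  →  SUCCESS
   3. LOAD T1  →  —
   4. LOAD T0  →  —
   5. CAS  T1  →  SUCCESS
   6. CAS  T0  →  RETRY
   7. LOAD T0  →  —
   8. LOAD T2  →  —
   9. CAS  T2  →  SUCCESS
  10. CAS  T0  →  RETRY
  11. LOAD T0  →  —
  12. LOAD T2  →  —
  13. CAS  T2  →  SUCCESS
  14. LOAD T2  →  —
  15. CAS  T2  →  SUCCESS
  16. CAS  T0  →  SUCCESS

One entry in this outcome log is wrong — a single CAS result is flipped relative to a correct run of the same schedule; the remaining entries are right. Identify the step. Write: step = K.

Correct run:
#1 T0 reads 1
#2 T0 CAS(1→2) writes; counter now 2
#3 T1 reads 2
#4 T0 reads 2
#5 T1 CAS(2→3) writes; counter now 3
#6 T0 CAS(2→3) fails; counter now 3
#7 T0 reads 3
#8 T2 reads 3
#9 T2 CAS(3→4) writes; counter now 4
#10 T0 CAS(3→4) fails; counter now 4
#11 T0 reads 4
#12 T2 reads 4
#13 T2 CAS(4→5) writes; counter now 5
#14 T2 reads 5
#15 T2 CAS(5→6) writes; counter now 6
#16 T0 CAS(4→5) fails; counter now 6
Flip is step 16.

step = 16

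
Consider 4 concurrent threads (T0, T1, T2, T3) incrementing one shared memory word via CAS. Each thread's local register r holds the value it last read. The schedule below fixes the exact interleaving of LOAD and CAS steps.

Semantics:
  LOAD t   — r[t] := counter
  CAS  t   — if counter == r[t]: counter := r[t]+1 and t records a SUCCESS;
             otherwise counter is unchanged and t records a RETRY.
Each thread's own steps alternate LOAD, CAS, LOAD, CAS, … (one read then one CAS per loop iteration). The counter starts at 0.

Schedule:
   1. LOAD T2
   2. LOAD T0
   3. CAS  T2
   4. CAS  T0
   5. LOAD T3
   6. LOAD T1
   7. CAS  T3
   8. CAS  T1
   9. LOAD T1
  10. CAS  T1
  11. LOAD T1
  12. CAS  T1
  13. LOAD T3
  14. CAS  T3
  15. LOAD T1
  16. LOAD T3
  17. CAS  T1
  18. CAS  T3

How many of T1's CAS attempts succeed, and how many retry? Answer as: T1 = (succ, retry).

T1 = (3, 1)

1. LOAD T2 → mem=0 r[T2]=0 [LOAD]
2. LOAD T0 → mem=0 r[T0]=0 [LOAD]
3. CAS T2 → mem=1 r[T2]=0 [OK]
4. CAS T0 → mem=1 r[T0]=0 [RETRY]
5. LOAD T3 → mem=1 r[T3]=1 [LOAD]
6. LOAD T1 → mem=1 r[T1]=1 [LOAD]
7. CAS T3 → mem=2 r[T3]=1 [OK]
8. CAS T1 → mem=2 r[T1]=1 [RETRY]
9. LOAD T1 → mem=2 r[T1]=2 [LOAD]
10. CAS T1 → mem=3 r[T1]=2 [OK]
11. LOAD T1 → mem=3 r[T1]=3 [LOAD]
12. CAS T1 → mem=4 r[T1]=3 [OK]
13. LOAD T3 → mem=4 r[T3]=4 [LOAD]
14. CAS T3 → mem=5 r[T3]=4 [OK]
15. LOAD T1 → mem=5 r[T1]=5 [LOAD]
16. LOAD T3 → mem=5 r[T3]=5 [LOAD]
17. CAS T1 → mem=6 r[T1]=5 [OK]
18. CAS T3 → mem=6 r[T3]=5 [RETRY]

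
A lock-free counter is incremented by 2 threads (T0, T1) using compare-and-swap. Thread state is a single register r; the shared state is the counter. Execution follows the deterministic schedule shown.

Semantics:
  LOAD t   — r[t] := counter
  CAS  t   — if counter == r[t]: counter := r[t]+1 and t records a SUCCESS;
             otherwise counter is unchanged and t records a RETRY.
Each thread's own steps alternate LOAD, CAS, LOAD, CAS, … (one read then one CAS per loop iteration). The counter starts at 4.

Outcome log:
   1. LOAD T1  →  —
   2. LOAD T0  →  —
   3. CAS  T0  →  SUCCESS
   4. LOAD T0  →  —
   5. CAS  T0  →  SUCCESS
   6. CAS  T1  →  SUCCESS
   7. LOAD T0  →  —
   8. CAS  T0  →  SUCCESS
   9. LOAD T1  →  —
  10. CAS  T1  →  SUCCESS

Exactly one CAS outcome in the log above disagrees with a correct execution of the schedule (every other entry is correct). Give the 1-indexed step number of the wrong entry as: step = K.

step = 6

Reference trace:
[1] T1.load  rd  (counter 4, T1.r 4)
[2] T0.load  rd  (counter 4, T0.r 4)
[3] T0.cas  hit  (counter 5, T0.r 4)
[4] T0.load  rd  (counter 5, T0.r 5)
[5] T0.cas  hit  (counter 6, T0.r 5)
[6] T1.cas  miss  (counter 6, T1.r 4)
[7] T0.load  rd  (counter 6, T0.r 6)
[8] T0.cas  hit  (counter 7, T0.r 6)
[9] T1.load  rd  (counter 7, T1.r 7)
[10] T1.cas  hit  (counter 8, T1.r 7)
Mismatch at 6.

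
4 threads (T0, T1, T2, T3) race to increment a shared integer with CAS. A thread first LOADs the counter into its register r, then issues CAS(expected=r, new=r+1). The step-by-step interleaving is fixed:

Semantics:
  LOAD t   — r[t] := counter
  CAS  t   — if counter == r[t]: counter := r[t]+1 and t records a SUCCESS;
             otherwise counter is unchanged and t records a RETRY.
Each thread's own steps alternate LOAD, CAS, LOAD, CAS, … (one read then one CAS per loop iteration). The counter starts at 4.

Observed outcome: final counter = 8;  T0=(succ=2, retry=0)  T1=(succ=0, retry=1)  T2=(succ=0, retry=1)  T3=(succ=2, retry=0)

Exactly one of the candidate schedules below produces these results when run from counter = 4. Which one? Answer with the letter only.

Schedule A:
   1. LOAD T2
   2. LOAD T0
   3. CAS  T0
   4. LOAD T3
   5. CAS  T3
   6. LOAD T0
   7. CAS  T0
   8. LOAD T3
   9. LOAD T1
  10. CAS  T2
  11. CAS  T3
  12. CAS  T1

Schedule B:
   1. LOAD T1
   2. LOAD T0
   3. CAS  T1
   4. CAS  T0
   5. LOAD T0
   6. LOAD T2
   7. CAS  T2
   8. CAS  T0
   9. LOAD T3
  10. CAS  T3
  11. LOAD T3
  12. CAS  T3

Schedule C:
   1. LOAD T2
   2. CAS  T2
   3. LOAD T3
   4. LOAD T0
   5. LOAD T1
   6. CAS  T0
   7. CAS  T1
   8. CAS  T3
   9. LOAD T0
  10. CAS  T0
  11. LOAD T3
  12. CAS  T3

Run A:
1. LOAD T2 → mem=4 r[T2]=4 [LOAD]
2. LOAD T0 → mem=4 r[T0]=4 [LOAD]
3. CAS T0 → mem=5 r[T0]=4 [OK]
4. LOAD T3 → mem=5 r[T3]=5 [LOAD]
5. CAS T3 → mem=6 r[T3]=5 [OK]
6. LOAD T0 → mem=6 r[T0]=6 [LOAD]
7. CAS T0 → mem=7 r[T0]=6 [OK]
8. LOAD T3 → mem=7 r[T3]=7 [LOAD]
9. LOAD T1 → mem=7 r[T1]=7 [LOAD]
10. CAS T2 → mem=7 r[T2]=4 [RETRY]
11. CAS T3 → mem=8 r[T3]=7 [OK]
12. CAS T1 → mem=8 r[T1]=7 [RETRY]

A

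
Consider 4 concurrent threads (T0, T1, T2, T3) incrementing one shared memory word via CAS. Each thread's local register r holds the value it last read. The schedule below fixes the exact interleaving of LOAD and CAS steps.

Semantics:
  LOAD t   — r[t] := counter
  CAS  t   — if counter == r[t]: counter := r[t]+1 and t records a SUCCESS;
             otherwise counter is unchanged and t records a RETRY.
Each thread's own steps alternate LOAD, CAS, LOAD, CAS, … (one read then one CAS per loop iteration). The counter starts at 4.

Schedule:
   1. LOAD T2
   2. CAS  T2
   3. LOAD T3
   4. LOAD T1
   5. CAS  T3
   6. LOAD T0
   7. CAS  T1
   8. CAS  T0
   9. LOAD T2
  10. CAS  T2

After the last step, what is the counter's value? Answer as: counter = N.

[1] T2.load  rd  (counter 4, T2.r 4)
[2] T2.cas  hit  (counter 5, T2.r 4)
[3] T3.load  rd  (counter 5, T3.r 5)
[4] T1.load  rd  (counter 5, T1.r 5)
[5] T3.cas  hit  (counter 6, T3.r 5)
[6] T0.load  rd  (counter 6, T0.r 6)
[7] T1.cas  miss  (counter 6, T1.r 5)
[8] T0.cas  hit  (counter 7, T0.r 6)
[9] T2.load  rd  (counter 7, T2.r 7)
[10] T2.cas  hit  (counter 8, T2.r 7)

counter = 8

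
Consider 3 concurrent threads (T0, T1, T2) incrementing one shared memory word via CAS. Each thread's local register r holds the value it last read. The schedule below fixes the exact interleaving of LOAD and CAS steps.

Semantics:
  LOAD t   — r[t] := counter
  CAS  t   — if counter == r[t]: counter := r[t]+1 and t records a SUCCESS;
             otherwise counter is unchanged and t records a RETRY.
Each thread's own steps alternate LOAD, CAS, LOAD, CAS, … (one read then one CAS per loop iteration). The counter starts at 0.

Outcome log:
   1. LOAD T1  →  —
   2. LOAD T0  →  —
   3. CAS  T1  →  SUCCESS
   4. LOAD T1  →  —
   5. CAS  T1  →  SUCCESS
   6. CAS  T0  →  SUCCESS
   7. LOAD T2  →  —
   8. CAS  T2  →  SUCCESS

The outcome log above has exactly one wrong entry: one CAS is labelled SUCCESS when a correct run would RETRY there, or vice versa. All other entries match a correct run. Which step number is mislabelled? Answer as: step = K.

Re-executing:
step 1: T1 LOAD ⇒ load; ctr=0 reg=0
step 2: T0 LOAD ⇒ load; ctr=0 reg=0
step 3: T1 CAS ⇒ ok; ctr=1 reg=0
step 4: T1 LOAD ⇒ load; ctr=1 reg=1
step 5: T1 CAS ⇒ ok; ctr=2 reg=1
step 6: T0 CAS ⇒ retry; ctr=2 reg=0
step 7: T2 LOAD ⇒ load; ctr=2 reg=2
step 8: T2 CAS ⇒ ok; ctr=3 reg=2
Flip is step 6.

step = 6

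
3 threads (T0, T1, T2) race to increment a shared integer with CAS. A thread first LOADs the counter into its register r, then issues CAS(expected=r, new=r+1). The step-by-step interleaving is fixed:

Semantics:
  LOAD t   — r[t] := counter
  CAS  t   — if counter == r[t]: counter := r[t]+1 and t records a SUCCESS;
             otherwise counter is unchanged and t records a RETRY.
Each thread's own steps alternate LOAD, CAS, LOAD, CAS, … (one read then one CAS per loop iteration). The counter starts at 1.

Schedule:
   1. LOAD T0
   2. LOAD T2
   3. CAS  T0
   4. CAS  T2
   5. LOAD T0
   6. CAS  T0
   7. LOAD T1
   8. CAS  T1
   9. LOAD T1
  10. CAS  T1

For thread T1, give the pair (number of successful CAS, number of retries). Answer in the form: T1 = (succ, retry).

step 1: T0 LOAD ⇒ load; ctr=1 reg=1
step 2: T2 LOAD ⇒ load; ctr=1 reg=1
step 3: T0 CAS ⇒ ok; ctr=2 reg=1
step 4: T2 CAS ⇒ retry; ctr=2 reg=1
step 5: T0 LOAD ⇒ load; ctr=2 reg=2
step 6: T0 CAS ⇒ ok; ctr=3 reg=2
step 7: T1 LOAD ⇒ load; ctr=3 reg=3
step 8: T1 CAS ⇒ ok; ctr=4 reg=3
step 9: T1 LOAD ⇒ load; ctr=4 reg=4
step 10: T1 CAS ⇒ ok; ctr=5 reg=4

T1 = (2, 0)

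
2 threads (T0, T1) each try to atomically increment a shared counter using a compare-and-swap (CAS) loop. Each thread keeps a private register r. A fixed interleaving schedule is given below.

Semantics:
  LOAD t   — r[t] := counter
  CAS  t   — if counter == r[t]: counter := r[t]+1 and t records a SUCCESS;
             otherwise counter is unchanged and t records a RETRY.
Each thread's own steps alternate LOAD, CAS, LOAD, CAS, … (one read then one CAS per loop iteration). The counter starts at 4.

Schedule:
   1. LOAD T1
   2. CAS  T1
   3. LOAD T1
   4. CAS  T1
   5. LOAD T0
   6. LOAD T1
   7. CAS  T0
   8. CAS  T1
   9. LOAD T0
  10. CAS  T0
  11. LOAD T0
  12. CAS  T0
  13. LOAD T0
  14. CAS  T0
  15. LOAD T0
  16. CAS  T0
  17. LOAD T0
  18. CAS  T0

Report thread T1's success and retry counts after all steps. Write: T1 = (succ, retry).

   1) LOAD T1:  M=4  r_T1=4
   2) CAS  T1:  M=5  r_T1=4 ✓
   3) LOAD T1:  M=5  r_T1=5
   4) CAS  T1:  M=6  r_T1=5 ✓
   5) LOAD T0:  M=6  r_T0=6
   6) LOAD T1:  M=6  r_T1=6
   7) CAS  T0:  M=7  r_T0=6 ✓
   8) CAS  T1:  M=7  r_T1=6 ✗
   9) LOAD T0:  M=7  r_T0=7
  10) CAS  T0:  M=8  r_T0=7 ✓
  11) LOAD T0:  M=8  r_T0=8
  12) CAS  T0:  M=9  r_T0=8 ✓
  13) LOAD T0:  M=9  r_T0=9
  14) CAS  T0:  M=10  r_T0=9 ✓
  15) LOAD T0:  M=10  r_T0=10
  16) CAS  T0:  M=11  r_T0=10 ✓
  17) LOAD T0:  M=11  r_T0=11
  18) CAS  T0:  M=12  r_T0=11 ✓

T1 = (2, 1)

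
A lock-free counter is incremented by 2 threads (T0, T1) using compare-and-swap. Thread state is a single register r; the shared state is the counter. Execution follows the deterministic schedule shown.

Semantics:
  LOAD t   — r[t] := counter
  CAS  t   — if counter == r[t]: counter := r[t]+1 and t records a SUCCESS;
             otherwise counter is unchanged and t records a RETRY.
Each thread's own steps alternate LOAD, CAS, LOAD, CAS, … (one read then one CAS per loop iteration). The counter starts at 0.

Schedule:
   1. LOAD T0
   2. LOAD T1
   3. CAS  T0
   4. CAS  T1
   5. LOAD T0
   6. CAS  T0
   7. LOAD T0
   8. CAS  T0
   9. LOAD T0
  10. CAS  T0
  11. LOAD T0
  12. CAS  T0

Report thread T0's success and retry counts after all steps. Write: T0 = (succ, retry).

1. LOAD T0 → mem=0 r[T0]=0 [LOAD]
2. LOAD T1 → mem=0 r[T1]=0 [LOAD]
3. CAS T0 → mem=1 r[T0]=0 [OK]
4. CAS T1 → mem=1 r[T1]=0 [RETRY]
5. LOAD T0 → mem=1 r[T0]=1 [LOAD]
6. CAS T0 → mem=2 r[T0]=1 [OK]
7. LOAD T0 → mem=2 r[T0]=2 [LOAD]
8. CAS T0 → mem=3 r[T0]=2 [OK]
9. LOAD T0 → mem=3 r[T0]=3 [LOAD]
10. CAS T0 → mem=4 r[T0]=3 [OK]
11. LOAD T0 → mem=4 r[T0]=4 [LOAD]
12. CAS T0 → mem=5 r[T0]=4 [OK]

T0 = (5, 0)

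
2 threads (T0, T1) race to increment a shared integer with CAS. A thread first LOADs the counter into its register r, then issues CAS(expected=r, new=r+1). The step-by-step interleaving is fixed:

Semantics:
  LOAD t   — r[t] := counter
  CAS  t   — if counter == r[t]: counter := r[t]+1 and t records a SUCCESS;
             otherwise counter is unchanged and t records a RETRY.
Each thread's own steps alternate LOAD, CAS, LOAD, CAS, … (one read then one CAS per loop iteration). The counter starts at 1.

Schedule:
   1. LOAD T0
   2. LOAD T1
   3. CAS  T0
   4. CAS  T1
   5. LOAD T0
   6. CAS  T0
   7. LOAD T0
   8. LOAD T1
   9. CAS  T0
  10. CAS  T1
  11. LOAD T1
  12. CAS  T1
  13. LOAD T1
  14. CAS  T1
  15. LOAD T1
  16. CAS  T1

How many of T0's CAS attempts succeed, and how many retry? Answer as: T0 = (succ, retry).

#1 T0 reads 1
#2 T1 reads 1
#3 T0 CAS(1→2) writes; counter now 2
#4 T1 CAS(1→2) fails; counter now 2
#5 T0 reads 2
#6 T0 CAS(2→3) writes; counter now 3
#7 T0 reads 3
#8 T1 reads 3
#9 T0 CAS(3→4) writes; counter now 4
#10 T1 CAS(3→4) fails; counter now 4
#11 T1 reads 4
#12 T1 CAS(4→5) writes; counter now 5
#13 T1 reads 5
#14 T1 CAS(5→6) writes; counter now 6
#15 T1 reads 6
#16 T1 CAS(6→7) writes; counter now 7

T0 = (3, 0)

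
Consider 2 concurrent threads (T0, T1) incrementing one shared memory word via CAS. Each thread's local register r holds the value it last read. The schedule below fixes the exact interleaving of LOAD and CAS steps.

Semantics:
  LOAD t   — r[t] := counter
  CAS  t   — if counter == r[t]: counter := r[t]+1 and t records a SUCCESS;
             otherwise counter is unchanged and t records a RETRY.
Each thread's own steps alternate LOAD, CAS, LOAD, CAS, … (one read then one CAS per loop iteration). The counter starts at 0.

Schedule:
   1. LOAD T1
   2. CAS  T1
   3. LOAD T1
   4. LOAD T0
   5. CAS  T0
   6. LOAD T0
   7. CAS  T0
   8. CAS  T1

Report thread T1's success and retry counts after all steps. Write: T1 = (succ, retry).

T1 = (1, 1)

1. LOAD T1 → mem=0 r[T1]=0 [LOAD]
2. CAS T1 → mem=1 r[T1]=0 [OK]
3. LOAD T1 → mem=1 r[T1]=1 [LOAD]
4. LOAD T0 → mem=1 r[T0]=1 [LOAD]
5. CAS T0 → mem=2 r[T0]=1 [OK]
6. LOAD T0 → mem=2 r[T0]=2 [LOAD]
7. CAS T0 → mem=3 r[T0]=2 [OK]
8. CAS T1 → mem=3 r[T1]=1 [RETRY]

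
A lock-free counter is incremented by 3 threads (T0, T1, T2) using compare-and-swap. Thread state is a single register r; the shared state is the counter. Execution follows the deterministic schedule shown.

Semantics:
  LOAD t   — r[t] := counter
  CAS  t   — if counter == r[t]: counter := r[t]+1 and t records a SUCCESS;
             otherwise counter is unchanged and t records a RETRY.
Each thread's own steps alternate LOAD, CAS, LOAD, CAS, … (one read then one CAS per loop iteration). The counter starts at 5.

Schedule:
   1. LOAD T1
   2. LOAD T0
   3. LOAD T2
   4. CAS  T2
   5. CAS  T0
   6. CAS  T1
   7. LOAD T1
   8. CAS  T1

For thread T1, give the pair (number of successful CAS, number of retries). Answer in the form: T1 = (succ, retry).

step 1: T1 LOAD ⇒ load; ctr=5 reg=5
step 2: T0 LOAD ⇒ load; ctr=5 reg=5
step 3: T2 LOAD ⇒ load; ctr=5 reg=5
step 4: T2 CAS ⇒ ok; ctr=6 reg=5
step 5: T0 CAS ⇒ retry; ctr=6 reg=5
step 6: T1 CAS ⇒ retry; ctr=6 reg=5
step 7: T1 LOAD ⇒ load; ctr=6 reg=6
step 8: T1 CAS ⇒ ok; ctr=7 reg=6

T1 = (1, 1)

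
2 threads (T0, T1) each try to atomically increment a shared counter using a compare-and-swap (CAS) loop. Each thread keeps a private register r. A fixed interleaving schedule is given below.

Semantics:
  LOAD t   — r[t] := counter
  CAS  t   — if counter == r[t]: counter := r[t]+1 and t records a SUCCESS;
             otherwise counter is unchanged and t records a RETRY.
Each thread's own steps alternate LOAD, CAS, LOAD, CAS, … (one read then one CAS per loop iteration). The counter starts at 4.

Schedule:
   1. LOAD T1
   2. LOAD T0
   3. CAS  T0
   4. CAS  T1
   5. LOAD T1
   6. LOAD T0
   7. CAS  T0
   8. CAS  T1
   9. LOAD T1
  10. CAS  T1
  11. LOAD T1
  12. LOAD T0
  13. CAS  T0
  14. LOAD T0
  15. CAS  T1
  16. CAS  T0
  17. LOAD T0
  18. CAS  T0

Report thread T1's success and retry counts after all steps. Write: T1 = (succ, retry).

T1 = (1, 3)

step 1: T1 LOAD ⇒ load; ctr=4 reg=4
step 2: T0 LOAD ⇒ load; ctr=4 reg=4
step 3: T0 CAS ⇒ ok; ctr=5 reg=4
step 4: T1 CAS ⇒ retry; ctr=5 reg=4
step 5: T1 LOAD ⇒ load; ctr=5 reg=5
step 6: T0 LOAD ⇒ load; ctr=5 reg=5
step 7: T0 CAS ⇒ ok; ctr=6 reg=5
step 8: T1 CAS ⇒ retry; ctr=6 reg=5
step 9: T1 LOAD ⇒ load; ctr=6 reg=6
step 10: T1 CAS ⇒ ok; ctr=7 reg=6
step 11: T1 LOAD ⇒ load; ctr=7 reg=7
step 12: T0 LOAD ⇒ load; ctr=7 reg=7
step 13: T0 CAS ⇒ ok; ctr=8 reg=7
step 14: T0 LOAD ⇒ load; ctr=8 reg=8
step 15: T1 CAS ⇒ retry; ctr=8 reg=7
step 16: T0 CAS ⇒ ok; ctr=9 reg=8
step 17: T0 LOAD ⇒ load; ctr=9 reg=9
step 18: T0 CAS ⇒ ok; ctr=10 reg=9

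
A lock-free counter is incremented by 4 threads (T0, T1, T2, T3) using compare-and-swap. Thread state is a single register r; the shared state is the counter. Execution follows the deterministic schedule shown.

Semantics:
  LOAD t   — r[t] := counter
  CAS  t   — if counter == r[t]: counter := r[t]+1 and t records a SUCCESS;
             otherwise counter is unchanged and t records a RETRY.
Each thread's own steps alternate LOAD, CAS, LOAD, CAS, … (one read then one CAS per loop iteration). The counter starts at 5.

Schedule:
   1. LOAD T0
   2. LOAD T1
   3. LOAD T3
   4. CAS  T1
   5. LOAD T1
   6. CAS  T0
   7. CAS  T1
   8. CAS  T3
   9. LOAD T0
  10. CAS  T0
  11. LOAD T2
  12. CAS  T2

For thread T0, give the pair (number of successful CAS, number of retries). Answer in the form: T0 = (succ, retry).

T0 = (1, 1)

[1] T0.load  rd  (counter 5, T0.r 5)
[2] T1.load  rd  (counter 5, T1.r 5)
[3] T3.load  rd  (counter 5, T3.r 5)
[4] T1.cas  hit  (counter 6, T1.r 5)
[5] T1.load  rd  (counter 6, T1.r 6)
[6] T0.cas  miss  (counter 6, T0.r 5)
[7] T1.cas  hit  (counter 7, T1.r 6)
[8] T3.cas  miss  (counter 7, T3.r 5)
[9] T0.load  rd  (counter 7, T0.r 7)
[10] T0.cas  hit  (counter 8, T0.r 7)
[11] T2.load  rd  (counter 8, T2.r 8)
[12] T2.cas  hit  (counter 9, T2.r 8)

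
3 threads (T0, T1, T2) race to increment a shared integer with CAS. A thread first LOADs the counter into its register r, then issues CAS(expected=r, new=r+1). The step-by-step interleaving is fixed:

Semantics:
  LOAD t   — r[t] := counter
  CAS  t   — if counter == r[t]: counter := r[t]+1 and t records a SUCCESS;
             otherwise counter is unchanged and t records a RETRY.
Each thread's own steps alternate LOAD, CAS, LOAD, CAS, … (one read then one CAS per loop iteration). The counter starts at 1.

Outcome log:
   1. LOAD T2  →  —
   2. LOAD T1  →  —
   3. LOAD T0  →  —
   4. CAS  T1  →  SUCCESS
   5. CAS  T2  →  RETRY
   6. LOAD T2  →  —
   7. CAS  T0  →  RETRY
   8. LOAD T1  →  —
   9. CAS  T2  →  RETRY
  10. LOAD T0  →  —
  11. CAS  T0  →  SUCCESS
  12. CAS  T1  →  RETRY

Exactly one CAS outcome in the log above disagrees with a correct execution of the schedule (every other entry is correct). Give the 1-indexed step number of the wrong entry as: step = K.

step = 9

Correct run:
T2 LOAD — after: cnt=1, r=1 — load
T1 LOAD — after: cnt=1, r=1 — load
T0 LOAD — after: cnt=1, r=1 — load
T1 CAS — after: cnt=2, r=1 — ok
T2 CAS — after: cnt=2, r=1 — retry
T2 LOAD — after: cnt=2, r=2 — load
T0 CAS — after: cnt=2, r=1 — retry
T1 LOAD — after: cnt=2, r=2 — load
T2 CAS — after: cnt=3, r=2 — ok
T0 LOAD — after: cnt=3, r=3 — load
T0 CAS — after: cnt=4, r=3 — ok
T1 CAS — after: cnt=4, r=2 — retry
Flip is step 9.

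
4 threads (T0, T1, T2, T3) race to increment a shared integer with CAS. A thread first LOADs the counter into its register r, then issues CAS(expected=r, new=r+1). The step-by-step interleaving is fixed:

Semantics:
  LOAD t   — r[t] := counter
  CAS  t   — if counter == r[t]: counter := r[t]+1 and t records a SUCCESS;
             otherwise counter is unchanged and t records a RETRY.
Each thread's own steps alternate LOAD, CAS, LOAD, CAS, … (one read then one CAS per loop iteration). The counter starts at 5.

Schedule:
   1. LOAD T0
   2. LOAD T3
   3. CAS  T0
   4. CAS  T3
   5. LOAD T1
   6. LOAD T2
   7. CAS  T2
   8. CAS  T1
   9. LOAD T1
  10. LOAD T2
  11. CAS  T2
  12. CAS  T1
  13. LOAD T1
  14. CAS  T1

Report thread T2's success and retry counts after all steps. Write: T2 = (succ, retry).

T2 = (2, 0)

step 1: T0 LOAD ⇒ load; ctr=5 reg=5
step 2: T3 LOAD ⇒ load; ctr=5 reg=5
step 3: T0 CAS ⇒ ok; ctr=6 reg=5
step 4: T3 CAS ⇒ retry; ctr=6 reg=5
step 5: T1 LOAD ⇒ load; ctr=6 reg=6
step 6: T2 LOAD ⇒ load; ctr=6 reg=6
step 7: T2 CAS ⇒ ok; ctr=7 reg=6
step 8: T1 CAS ⇒ retry; ctr=7 reg=6
step 9: T1 LOAD ⇒ load; ctr=7 reg=7
step 10: T2 LOAD ⇒ load; ctr=7 reg=7
step 11: T2 CAS ⇒ ok; ctr=8 reg=7
step 12: T1 CAS ⇒ retry; ctr=8 reg=7
step 13: T1 LOAD ⇒ load; ctr=8 reg=8
step 14: T1 CAS ⇒ ok; ctr=9 reg=8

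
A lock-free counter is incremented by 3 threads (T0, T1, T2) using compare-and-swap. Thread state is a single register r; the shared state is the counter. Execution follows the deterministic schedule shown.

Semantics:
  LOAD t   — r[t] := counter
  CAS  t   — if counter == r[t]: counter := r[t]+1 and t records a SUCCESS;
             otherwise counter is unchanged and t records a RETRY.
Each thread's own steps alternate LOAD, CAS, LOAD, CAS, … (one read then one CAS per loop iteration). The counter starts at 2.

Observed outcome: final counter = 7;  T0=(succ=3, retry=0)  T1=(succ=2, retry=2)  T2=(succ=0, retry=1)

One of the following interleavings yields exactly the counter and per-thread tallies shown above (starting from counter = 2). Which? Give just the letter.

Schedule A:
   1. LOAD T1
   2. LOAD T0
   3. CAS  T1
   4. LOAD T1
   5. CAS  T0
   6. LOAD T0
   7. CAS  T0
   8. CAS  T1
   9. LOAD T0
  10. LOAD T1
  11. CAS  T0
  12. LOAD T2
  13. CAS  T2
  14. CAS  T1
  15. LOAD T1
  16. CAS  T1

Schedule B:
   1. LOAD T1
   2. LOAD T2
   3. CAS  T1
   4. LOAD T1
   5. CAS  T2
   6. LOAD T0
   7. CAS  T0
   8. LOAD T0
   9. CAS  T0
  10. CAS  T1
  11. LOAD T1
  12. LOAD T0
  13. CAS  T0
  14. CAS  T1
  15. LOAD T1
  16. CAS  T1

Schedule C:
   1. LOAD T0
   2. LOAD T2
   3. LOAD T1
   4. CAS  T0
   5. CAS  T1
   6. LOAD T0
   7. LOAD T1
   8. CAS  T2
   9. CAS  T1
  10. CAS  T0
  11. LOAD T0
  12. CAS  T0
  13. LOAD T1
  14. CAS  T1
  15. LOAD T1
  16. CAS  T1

Run B:
step 1: T1 LOAD ⇒ load; ctr=2 reg=2
step 2: T2 LOAD ⇒ load; ctr=2 reg=2
step 3: T1 CAS ⇒ ok; ctr=3 reg=2
step 4: T1 LOAD ⇒ load; ctr=3 reg=3
step 5: T2 CAS ⇒ retry; ctr=3 reg=2
step 6: T0 LOAD ⇒ load; ctr=3 reg=3
step 7: T0 CAS ⇒ ok; ctr=4 reg=3
step 8: T0 LOAD ⇒ load; ctr=4 reg=4
step 9: T0 CAS ⇒ ok; ctr=5 reg=4
step 10: T1 CAS ⇒ retry; ctr=5 reg=3
step 11: T1 LOAD ⇒ load; ctr=5 reg=5
step 12: T0 LOAD ⇒ load; ctr=5 reg=5
step 13: T0 CAS ⇒ ok; ctr=6 reg=5
step 14: T1 CAS ⇒ retry; ctr=6 reg=5
step 15: T1 LOAD ⇒ load; ctr=6 reg=6
step 16: T1 CAS ⇒ ok; ctr=7 reg=6

B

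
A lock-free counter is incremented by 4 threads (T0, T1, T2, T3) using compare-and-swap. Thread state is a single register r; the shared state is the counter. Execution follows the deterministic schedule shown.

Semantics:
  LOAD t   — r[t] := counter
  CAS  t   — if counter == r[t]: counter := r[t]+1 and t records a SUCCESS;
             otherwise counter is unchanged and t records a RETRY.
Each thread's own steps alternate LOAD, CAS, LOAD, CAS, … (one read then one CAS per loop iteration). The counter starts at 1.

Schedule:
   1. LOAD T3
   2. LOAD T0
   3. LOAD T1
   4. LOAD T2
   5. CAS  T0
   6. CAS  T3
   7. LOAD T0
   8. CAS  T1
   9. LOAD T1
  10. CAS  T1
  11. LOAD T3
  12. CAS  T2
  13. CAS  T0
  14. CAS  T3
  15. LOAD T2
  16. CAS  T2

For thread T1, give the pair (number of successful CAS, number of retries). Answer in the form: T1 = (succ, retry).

T1 = (1, 1)

1. LOAD T3 → mem=1 r[T3]=1 [LOAD]
2. LOAD T0 → mem=1 r[T0]=1 [LOAD]
3. LOAD T1 → mem=1 r[T1]=1 [LOAD]
4. LOAD T2 → mem=1 r[T2]=1 [LOAD]
5. CAS T0 → mem=2 r[T0]=1 [OK]
6. CAS T3 → mem=2 r[T3]=1 [RETRY]
7. LOAD T0 → mem=2 r[T0]=2 [LOAD]
8. CAS T1 → mem=2 r[T1]=1 [RETRY]
9. LOAD T1 → mem=2 r[T1]=2 [LOAD]
10. CAS T1 → mem=3 r[T1]=2 [OK]
11. LOAD T3 → mem=3 r[T3]=3 [LOAD]
12. CAS T2 → mem=3 r[T2]=1 [RETRY]
13. CAS T0 → mem=3 r[T0]=2 [RETRY]
14. CAS T3 → mem=4 r[T3]=3 [OK]
15. LOAD T2 → mem=4 r[T2]=4 [LOAD]
16. CAS T2 → mem=5 r[T2]=4 [OK]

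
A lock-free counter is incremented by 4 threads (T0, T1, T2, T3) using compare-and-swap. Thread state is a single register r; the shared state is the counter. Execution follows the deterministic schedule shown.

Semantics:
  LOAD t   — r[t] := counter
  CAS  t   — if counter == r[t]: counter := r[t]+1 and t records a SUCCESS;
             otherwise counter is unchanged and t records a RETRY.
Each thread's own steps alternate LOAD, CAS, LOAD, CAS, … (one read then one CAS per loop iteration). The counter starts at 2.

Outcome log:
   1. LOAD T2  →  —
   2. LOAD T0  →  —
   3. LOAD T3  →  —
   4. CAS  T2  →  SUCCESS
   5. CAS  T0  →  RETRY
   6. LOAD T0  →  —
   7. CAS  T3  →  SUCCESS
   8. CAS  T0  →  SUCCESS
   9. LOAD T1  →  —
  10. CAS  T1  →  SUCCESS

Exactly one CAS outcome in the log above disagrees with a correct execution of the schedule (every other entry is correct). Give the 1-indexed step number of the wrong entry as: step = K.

Reference trace:
[1] T2.load  rd  (counter 2, T2.r 2)
[2] T0.load  rd  (counter 2, T0.r 2)
[3] T3.load  rd  (counter 2, T3.r 2)
[4] T2.cas  hit  (counter 3, T2.r 2)
[5] T0.cas  miss  (counter 3, T0.r 2)
[6] T0.load  rd  (counter 3, T0.r 3)
[7] T3.cas  miss  (counter 3, T3.r 2)
[8] T0.cas  hit  (counter 4, T0.r 3)
[9] T1.load  rd  (counter 4, T1.r 4)
[10] T1.cas  hit  (counter 5, T1.r 4)
Log disagrees first at step 7.

step = 7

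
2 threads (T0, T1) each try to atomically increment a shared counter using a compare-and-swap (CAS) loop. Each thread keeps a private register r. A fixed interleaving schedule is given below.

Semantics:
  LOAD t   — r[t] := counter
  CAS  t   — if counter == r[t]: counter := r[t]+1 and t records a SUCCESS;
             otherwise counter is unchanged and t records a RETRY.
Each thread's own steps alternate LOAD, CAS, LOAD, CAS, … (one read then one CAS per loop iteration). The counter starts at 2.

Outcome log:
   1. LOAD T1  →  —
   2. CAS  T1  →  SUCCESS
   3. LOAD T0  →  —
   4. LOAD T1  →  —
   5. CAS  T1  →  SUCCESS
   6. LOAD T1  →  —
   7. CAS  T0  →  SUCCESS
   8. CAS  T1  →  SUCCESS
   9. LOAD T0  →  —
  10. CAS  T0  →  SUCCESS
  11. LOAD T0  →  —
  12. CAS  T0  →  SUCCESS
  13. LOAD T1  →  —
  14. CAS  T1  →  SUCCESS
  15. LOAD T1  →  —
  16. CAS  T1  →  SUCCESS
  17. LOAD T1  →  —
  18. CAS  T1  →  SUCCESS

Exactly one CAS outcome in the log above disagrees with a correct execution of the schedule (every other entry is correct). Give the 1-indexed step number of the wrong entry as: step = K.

Reference trace:
#1 T1 reads 2
#2 T1 CAS(2→3) writes; counter now 3
#3 T0 reads 3
#4 T1 reads 3
#5 T1 CAS(3→4) writes; counter now 4
#6 T1 reads 4
#7 T0 CAS(3→4) fails; counter now 4
#8 T1 CAS(4→5) writes; counter now 5
#9 T0 reads 5
#10 T0 CAS(5→6) writes; counter now 6
#11 T0 reads 6
#12 T0 CAS(6→7) writes; counter now 7
#13 T1 reads 7
#14 T1 CAS(7→8) writes; counter now 8
#15 T1 reads 8
#16 T1 CAS(8→9) writes; counter now 9
#17 T1 reads 9
#18 T1 CAS(9→10) writes; counter now 10
Log disagrees first at step 7.

step = 7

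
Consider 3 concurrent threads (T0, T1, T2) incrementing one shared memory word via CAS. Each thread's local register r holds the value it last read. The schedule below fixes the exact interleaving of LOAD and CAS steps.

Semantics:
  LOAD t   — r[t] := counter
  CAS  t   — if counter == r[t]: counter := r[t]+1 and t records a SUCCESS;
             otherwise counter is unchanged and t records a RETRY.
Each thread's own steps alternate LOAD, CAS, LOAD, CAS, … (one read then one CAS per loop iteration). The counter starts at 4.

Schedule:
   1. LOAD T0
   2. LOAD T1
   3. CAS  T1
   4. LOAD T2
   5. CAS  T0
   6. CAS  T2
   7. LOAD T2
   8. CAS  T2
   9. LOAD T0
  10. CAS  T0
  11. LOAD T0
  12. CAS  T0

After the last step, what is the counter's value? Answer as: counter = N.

1. LOAD T0 → mem=4 r[T0]=4 [LOAD]
2. LOAD T1 → mem=4 r[T1]=4 [LOAD]
3. CAS T1 → mem=5 r[T1]=4 [OK]
4. LOAD T2 → mem=5 r[T2]=5 [LOAD]
5. CAS T0 → mem=5 r[T0]=4 [RETRY]
6. CAS T2 → mem=6 r[T2]=5 [OK]
7. LOAD T2 → mem=6 r[T2]=6 [LOAD]
8. CAS T2 → mem=7 r[T2]=6 [OK]
9. LOAD T0 → mem=7 r[T0]=7 [LOAD]
10. CAS T0 → mem=8 r[T0]=7 [OK]
11. LOAD T0 → mem=8 r[T0]=8 [LOAD]
12. CAS T0 → mem=9 r[T0]=8 [OK]

counter = 9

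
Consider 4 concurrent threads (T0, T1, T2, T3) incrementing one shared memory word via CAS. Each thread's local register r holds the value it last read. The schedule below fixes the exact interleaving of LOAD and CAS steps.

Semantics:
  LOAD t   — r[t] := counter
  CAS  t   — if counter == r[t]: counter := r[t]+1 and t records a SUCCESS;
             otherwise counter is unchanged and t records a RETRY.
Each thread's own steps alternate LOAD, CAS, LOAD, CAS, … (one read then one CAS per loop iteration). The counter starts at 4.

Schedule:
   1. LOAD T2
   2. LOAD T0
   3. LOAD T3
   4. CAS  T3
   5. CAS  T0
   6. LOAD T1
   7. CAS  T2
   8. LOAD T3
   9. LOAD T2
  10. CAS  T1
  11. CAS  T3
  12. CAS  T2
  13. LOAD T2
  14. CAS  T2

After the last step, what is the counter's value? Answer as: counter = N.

counter = 7

step 1: T2 LOAD ⇒ load; ctr=4 reg=4
step 2: T0 LOAD ⇒ load; ctr=4 reg=4
step 3: T3 LOAD ⇒ load; ctr=4 reg=4
step 4: T3 CAS ⇒ ok; ctr=5 reg=4
step 5: T0 CAS ⇒ retry; ctr=5 reg=4
step 6: T1 LOAD ⇒ load; ctr=5 reg=5
step 7: T2 CAS ⇒ retry; ctr=5 reg=4
step 8: T3 LOAD ⇒ load; ctr=5 reg=5
step 9: T2 LOAD ⇒ load; ctr=5 reg=5
step 10: T1 CAS ⇒ ok; ctr=6 reg=5
step 11: T3 CAS ⇒ retry; ctr=6 reg=5
step 12: T2 CAS ⇒ retry; ctr=6 reg=5
step 13: T2 LOAD ⇒ load; ctr=6 reg=6
step 14: T2 CAS ⇒ ok; ctr=7 reg=6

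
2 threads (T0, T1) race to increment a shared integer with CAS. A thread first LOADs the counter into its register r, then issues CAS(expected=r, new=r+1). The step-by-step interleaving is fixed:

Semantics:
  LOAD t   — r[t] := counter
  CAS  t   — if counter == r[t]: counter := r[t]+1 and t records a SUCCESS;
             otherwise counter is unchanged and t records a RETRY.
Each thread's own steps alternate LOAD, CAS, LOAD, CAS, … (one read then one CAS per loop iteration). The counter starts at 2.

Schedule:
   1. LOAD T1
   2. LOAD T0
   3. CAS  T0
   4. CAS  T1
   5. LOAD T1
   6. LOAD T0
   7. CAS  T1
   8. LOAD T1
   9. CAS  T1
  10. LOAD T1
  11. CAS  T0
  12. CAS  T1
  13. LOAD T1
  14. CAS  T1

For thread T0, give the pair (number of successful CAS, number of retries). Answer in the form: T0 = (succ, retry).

T0 = (1, 1)

[1] T1.load  rd  (counter 2, T1.r 2)
[2] T0.load  rd  (counter 2, T0.r 2)
[3] T0.cas  hit  (counter 3, T0.r 2)
[4] T1.cas  miss  (counter 3, T1.r 2)
[5] T1.load  rd  (counter 3, T1.r 3)
[6] T0.load  rd  (counter 3, T0.r 3)
[7] T1.cas  hit  (counter 4, T1.r 3)
[8] T1.load  rd  (counter 4, T1.r 4)
[9] T1.cas  hit  (counter 5, T1.r 4)
[10] T1.load  rd  (counter 5, T1.r 5)
[11] T0.cas  miss  (counter 5, T0.r 3)
[12] T1.cas  hit  (counter 6, T1.r 5)
[13] T1.load  rd  (counter 6, T1.r 6)
[14] T1.cas  hit  (counter 7, T1.r 6)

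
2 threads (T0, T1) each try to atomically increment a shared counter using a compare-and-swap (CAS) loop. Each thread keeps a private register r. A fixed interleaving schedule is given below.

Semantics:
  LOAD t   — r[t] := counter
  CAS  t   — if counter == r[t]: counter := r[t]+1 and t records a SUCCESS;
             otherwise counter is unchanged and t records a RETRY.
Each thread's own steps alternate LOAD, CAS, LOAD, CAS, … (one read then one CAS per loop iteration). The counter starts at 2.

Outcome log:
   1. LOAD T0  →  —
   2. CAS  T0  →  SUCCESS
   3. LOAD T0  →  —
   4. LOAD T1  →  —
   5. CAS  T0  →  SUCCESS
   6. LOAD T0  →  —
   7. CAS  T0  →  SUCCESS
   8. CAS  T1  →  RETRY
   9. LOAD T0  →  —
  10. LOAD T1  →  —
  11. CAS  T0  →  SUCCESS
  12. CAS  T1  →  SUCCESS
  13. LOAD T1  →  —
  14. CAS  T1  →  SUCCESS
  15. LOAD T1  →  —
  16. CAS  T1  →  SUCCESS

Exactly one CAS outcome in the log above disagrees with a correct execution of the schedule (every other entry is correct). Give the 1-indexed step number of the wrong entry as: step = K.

Re-executing:
   1) LOAD T0:  M=2  r_T0=2
   2) CAS  T0:  M=3  r_T0=2 ✓
   3) LOAD T0:  M=3  r_T0=3
   4) LOAD T1:  M=3  r_T1=3
   5) CAS  T0:  M=4  r_T0=3 ✓
   6) LOAD T0:  M=4  r_T0=4
   7) CAS  T0:  M=5  r_T0=4 ✓
   8) CAS  T1:  M=5  r_T1=3 ✗
   9) LOAD T0:  M=5  r_T0=5
  10) LOAD T1:  M=5  r_T1=5
  11) CAS  T0:  M=6  r_T0=5 ✓
  12) CAS  T1:  M=6  r_T1=5 ✗
  13) LOAD T1:  M=6  r_T1=6
  14) CAS  T1:  M=7  r_T1=6 ✓
  15) LOAD T1:  M=7  r_T1=7
  16) CAS  T1:  M=8  r_T1=7 ✓
Mismatch at 12.

step = 12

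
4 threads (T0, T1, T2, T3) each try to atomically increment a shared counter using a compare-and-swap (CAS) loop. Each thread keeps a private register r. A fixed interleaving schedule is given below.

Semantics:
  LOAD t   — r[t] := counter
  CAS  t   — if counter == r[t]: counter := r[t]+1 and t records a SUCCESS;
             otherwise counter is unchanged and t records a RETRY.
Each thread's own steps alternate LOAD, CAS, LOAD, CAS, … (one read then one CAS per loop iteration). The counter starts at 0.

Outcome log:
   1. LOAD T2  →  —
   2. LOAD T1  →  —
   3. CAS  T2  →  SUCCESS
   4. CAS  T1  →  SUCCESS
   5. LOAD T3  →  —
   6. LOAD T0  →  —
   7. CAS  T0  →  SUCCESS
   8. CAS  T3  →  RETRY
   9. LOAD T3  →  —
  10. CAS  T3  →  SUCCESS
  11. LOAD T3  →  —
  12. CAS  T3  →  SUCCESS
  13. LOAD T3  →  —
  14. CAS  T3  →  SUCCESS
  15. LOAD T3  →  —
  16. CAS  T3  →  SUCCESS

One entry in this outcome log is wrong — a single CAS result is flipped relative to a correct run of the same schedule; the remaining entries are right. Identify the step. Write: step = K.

Reference trace:
#1 T2 reads 0
#2 T1 reads 0
#3 T2 CAS(0→1) writes; counter now 1
#4 T1 CAS(0→1) fails; counter now 1
#5 T3 reads 1
#6 T0 reads 1
#7 T0 CAS(1→2) writes; counter now 2
#8 T3 CAS(1→2) fails; counter now 2
#9 T3 reads 2
#10 T3 CAS(2→3) writes; counter now 3
#11 T3 reads 3
#12 T3 CAS(3→4) writes; counter now 4
#13 T3 reads 4
#14 T3 CAS(4→5) writes; counter now 5
#15 T3 reads 5
#16 T3 CAS(5→6) writes; counter now 6
Flip is step 4.

step = 4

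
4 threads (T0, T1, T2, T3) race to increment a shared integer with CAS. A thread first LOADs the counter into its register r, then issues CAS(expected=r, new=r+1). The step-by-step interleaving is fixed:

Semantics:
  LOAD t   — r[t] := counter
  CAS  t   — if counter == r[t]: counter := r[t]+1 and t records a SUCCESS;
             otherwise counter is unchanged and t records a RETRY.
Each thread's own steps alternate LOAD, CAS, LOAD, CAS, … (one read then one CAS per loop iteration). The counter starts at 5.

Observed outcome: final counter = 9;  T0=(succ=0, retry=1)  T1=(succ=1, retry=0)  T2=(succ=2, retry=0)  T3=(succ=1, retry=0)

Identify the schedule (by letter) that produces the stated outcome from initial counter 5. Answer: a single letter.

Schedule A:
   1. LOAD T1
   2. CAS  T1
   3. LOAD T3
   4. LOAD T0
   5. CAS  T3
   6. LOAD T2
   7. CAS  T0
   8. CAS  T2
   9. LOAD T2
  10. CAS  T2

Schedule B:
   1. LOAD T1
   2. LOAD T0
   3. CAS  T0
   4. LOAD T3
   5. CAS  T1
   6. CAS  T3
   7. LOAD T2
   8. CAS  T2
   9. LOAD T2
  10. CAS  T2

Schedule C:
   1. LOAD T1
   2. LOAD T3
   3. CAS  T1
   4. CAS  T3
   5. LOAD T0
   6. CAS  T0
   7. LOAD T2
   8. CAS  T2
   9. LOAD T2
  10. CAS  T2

A

Simulating candidate A:
[1] T1.load  rd  (counter 5, T1.r 5)
[2] T1.cas  hit  (counter 6, T1.r 5)
[3] T3.load  rd  (counter 6, T3.r 6)
[4] T0.load  rd  (counter 6, T0.r 6)
[5] T3.cas  hit  (counter 7, T3.r 6)
[6] T2.load  rd  (counter 7, T2.r 7)
[7] T0.cas  miss  (counter 7, T0.r 6)
[8] T2.cas  hit  (counter 8, T2.r 7)
[9] T2.load  rd  (counter 8, T2.r 8)
[10] T2.cas  hit  (counter 9, T2.r 8)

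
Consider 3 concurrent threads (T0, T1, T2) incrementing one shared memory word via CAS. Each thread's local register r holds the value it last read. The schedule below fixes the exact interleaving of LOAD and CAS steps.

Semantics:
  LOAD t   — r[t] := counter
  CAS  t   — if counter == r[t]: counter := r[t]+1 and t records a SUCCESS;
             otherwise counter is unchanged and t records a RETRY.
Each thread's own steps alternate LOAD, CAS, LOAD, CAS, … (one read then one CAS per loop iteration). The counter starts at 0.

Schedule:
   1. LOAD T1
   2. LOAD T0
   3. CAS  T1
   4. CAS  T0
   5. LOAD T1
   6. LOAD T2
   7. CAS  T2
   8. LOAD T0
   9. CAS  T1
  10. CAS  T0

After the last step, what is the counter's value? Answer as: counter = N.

T1 LOAD — after: cnt=0, r=0 — load
T0 LOAD — after: cnt=0, r=0 — load
T1 CAS — after: cnt=1, r=0 — ok
T0 CAS — after: cnt=1, r=0 — retry
T1 LOAD — after: cnt=1, r=1 — load
T2 LOAD — after: cnt=1, r=1 — load
T2 CAS — after: cnt=2, r=1 — ok
T0 LOAD — after: cnt=2, r=2 — load
T1 CAS — after: cnt=2, r=1 — retry
T0 CAS — after: cnt=3, r=2 — ok

counter = 3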